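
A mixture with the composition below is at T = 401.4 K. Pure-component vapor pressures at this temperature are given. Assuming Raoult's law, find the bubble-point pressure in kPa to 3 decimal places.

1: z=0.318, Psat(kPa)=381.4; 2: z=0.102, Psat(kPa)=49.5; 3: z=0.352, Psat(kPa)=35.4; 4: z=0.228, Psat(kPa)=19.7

At the bubble point ψ → 0, so ΣzᵢKᵢ = 1 with Kᵢ = Pᵢˢᵃᵗ/P ⇒ P = ΣzᵢPᵢˢᵃᵗ.
P = 0.318·381.4 + 0.102·49.5 + 0.352·35.4 + 0.228·19.7 = 143.287 kPa

Pbub = 143.287 kPa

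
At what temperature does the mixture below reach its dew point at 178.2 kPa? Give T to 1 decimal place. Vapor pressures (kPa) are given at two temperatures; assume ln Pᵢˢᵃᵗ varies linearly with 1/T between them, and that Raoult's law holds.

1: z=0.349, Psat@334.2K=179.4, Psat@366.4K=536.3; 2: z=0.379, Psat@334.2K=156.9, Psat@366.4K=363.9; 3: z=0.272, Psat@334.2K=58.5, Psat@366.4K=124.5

Dew-point temperature: Σzᵢ·P/Pᵢˢᵃᵗ(T) = 1. Interpolate ln Pᵢˢᵃᵗ = aᵢ + bᵢ/T.
  T = 334.2 K: ΣzᵢP/Pᵢˢᵃᵗ = 1.6057
  T = 366.4 K: ΣzᵢP/Pᵢˢᵃᵗ = 0.6909
  T = 350.3 K: ΣzᵢP/Pᵢˢᵃᵗ = 1.0309
  T = 358.4 K: ΣzᵢP/Pᵢˢᵃᵗ = 0.8388
  T = 354.4 K: ΣzᵢP/Pᵢˢᵃᵗ = 0.9275
  T = 352.4 K: ΣzᵢP/Pᵢˢᵃᵗ = 0.9763
Interpolating between 350.3 K and 352.4 K gives T ≈ 351.5 K.

T = 351.5 K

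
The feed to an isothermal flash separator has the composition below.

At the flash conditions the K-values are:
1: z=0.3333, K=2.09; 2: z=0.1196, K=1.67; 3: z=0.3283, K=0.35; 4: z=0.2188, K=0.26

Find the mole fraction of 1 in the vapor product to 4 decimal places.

Material balance + equilibrium reduce to Σ zᵢ(Kᵢ−1)/(1+β(Kᵢ−1)) = 0.
g(0) = ΣzᵢKᵢ − 1 = 0.0681 and g(1) = 1 − Σzᵢ/Kᵢ = -1.0106, so a root lies in (0, 1).
Newton iteration, β⁰ = 0.5:
  β = 0.5000: g = -0.27798, g' = -0.8023 → β = 0.1535
  β = 0.1535: g = -0.03585, g' = -0.6584 → β = 0.0991
  β = 0.0991: g = 0.00022, g' = -0.6678 → β = 0.0994
Converged at β = 0.0994.
Compositions from xᵢ = zᵢ/(1+β(Kᵢ−1)), yᵢ = Kᵢxᵢ:
  1: x = 0.3007, y = 0.6285
  2: x = 0.1121, y = 0.1873
  3: x = 0.3510, y = 0.1228
  4: x = 0.2362, y = 0.0614

y_1 = 0.6285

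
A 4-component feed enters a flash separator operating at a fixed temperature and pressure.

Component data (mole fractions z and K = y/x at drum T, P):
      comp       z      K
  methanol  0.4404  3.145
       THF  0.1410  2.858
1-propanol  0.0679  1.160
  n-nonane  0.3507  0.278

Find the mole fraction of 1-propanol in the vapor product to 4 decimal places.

y_1-propanol = 0.0709

Material balance + equilibrium reduce to Σ zᵢ(Kᵢ−1)/(1+V/F(Kᵢ−1)) = 0.
g(0) = ΣzᵢKᵢ − 1 = 0.9643 and g(1) = 1 − Σzᵢ/Kᵢ = -0.5094, so a root lies in (0, 1).
Newton iteration, V/F⁰ = 0.5:
  V/F = 0.5000: g = 0.20542, g' = -1.0518 → V/F = 0.6953
  V/F = 0.6953: g = -0.00522, g' = -1.1577 → V/F = 0.6908
Converged at V/F = 0.6908.
Compositions from xᵢ = zᵢ/(1+V/F(Kᵢ−1)), yᵢ = Kᵢxᵢ:
  methanol: x = 0.1775, y = 0.5581
  THF: x = 0.0617, y = 0.1765
  1-propanol: x = 0.0611, y = 0.0709
  n-nonane: x = 0.6997, y = 0.1945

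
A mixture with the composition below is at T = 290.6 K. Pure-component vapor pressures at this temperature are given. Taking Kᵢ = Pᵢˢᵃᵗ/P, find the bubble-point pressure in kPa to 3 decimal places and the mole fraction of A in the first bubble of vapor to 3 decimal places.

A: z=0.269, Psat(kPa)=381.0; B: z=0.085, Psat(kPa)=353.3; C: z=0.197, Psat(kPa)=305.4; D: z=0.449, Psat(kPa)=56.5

At the bubble point ψ → 0, so ΣzᵢKᵢ = 1 with Kᵢ = Pᵢˢᵃᵗ/P ⇒ P = ΣzᵢPᵢˢᵃᵗ.
P = 0.269·381.0 + 0.085·353.3 + 0.197·305.4 + 0.449·56.5 = 218.052 kPa
yᵢ = zᵢPᵢˢᵃᵗ/P ⇒ y_A = 0.269·381.0/218.052 = 0.470

Pbub = 218.052 kPa, y_A = 0.470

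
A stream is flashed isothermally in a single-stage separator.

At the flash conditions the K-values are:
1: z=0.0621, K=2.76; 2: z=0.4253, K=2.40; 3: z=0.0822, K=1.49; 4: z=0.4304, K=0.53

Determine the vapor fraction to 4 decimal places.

Rachford–Rice: g(ψ) = Σ zᵢ(Kᵢ−1)/(1+ψ(Kᵢ−1)) = 0.
Feasibility: ΣzᵢKᵢ = 1.5427, Σzᵢ/Kᵢ = 1.0670 — both > 1, two phases present.
Iterate (Newton) starting at ψ = 0.5:
  ψ = 0.5000: g = 0.17631, g' = -0.5181 → ψ = 0.8403
  ψ = 0.8403: g = 0.01186, g' = -0.4769 → ψ = 0.8652
  ψ = 0.8652: g = -0.00004, g' = -0.4805 → ψ = 0.8651
Converged at ψ = 0.8651.

ψ = 0.8651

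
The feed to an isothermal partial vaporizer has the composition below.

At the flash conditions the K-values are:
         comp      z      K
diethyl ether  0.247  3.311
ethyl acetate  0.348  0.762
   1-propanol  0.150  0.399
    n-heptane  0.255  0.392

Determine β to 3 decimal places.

β = 0.230

Material balance + equilibrium reduce to Σ zᵢ(Kᵢ−1)/(1+β(Kᵢ−1)) = 0.
Check two-phase: ΣzᵢKᵢ = 1.243 > 1 and Σzᵢ/Kᵢ = 1.558 > 1, so g(0) = 0.243 > 0 and g(1) = -0.558 < 0.
Newton–Raphson from β = 0.44:
  β = 0.440: g = -0.1437, g' = -0.625 → β = 0.210
  β = 0.210: g = 0.0163, g' = -0.815 → β = 0.230
Converged at β = 0.230.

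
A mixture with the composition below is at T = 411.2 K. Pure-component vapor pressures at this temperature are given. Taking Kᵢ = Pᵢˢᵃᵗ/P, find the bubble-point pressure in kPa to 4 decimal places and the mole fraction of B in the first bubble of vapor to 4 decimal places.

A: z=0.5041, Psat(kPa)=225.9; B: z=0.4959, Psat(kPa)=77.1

Pbub = 152.1101 kPa, y_B = 0.2514

At the bubble point ψ → 0, so ΣzᵢKᵢ = 1 with Kᵢ = Pᵢˢᵃᵗ/P ⇒ P = ΣzᵢPᵢˢᵃᵗ.
P = 0.5041·225.9 + 0.4959·77.1 = 152.1101 kPa
yᵢ = zᵢPᵢˢᵃᵗ/P ⇒ y_B = 0.4959·77.1/152.1101 = 0.2514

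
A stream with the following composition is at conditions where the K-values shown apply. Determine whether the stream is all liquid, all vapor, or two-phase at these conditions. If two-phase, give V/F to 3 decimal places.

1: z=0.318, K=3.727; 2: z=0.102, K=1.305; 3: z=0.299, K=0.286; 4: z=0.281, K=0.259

two-phase, V/F = 0.273

ΣzᵢKᵢ = 1.477; Σzᵢ/Kᵢ = 2.294.
Both exceed 1, so a two-phase solution exists.
Rachford–Rice: g(ψ) = Σ zᵢ(Kᵢ−1)/(1+ψ(Kᵢ−1)) = 0.
Iterate (Newton) starting at ψ = 0.5:
  ψ = 0.500: g = -0.2689, g' = -1.189 → ψ = 0.274
  ψ = 0.274: g = -0.0013, g' = -1.262 → ψ = 0.273
Converged at ψ = 0.273.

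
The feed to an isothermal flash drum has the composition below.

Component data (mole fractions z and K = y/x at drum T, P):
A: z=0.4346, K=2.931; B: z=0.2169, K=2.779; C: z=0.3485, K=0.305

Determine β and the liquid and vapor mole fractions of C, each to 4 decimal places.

β = 0.7519, x_C = 0.7300, y_C = 0.2226

Let β = V/F and solve Σ zᵢ(Kᵢ−1)/(1+β(Kᵢ−1)) = 0.
Check two-phase: ΣzᵢKᵢ = 1.9829 > 1 and Σzᵢ/Kᵢ = 1.3689 > 1, so g(0) = 0.9829 > 0 and g(1) = -0.3689 < 0.
Newton–Raphson from β = 0.5:
  β = 0.5000: g = 0.25999, g' = -1.0071 → β = 0.7581
  β = 0.7581: g = -0.00709, g' = -1.1435 → β = 0.7519
Converged at β = 0.7519.
Compositions from xᵢ = zᵢ/(1+β(Kᵢ−1)), yᵢ = Kᵢxᵢ:
  A: x = 0.1772, y = 0.5195
  B: x = 0.0928, y = 0.2578
  C: x = 0.7300, y = 0.2226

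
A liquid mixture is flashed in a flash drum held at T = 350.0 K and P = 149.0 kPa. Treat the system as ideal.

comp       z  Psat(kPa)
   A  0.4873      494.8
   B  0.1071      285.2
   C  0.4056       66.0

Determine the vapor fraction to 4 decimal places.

Raoult's law: Kᵢ = Pᵢˢᵃᵗ/P = Pᵢˢᵃᵗ/149.0.
  K_A = 494.8/149.0 = 3.320805, K_B = 285.2/149.0 = 1.914094, K_C = 66.0/149.0 = 0.442953
Material balance + equilibrium reduce to Σ zᵢ(Kᵢ−1)/(1+ψ(Kᵢ−1)) = 0.
g(0) = ΣzᵢKᵢ − 1 = 1.0029 and g(1) = 1 − Σzᵢ/Kᵢ = -0.1184, so a root lies in (0, 1).
Newton iteration, ψ⁰ = 0.45:
  ψ = 0.4500: g = 0.32104, g' = -0.8971 → ψ = 0.8079
  ψ = 0.8079: g = 0.03888, g' = -0.7633 → ψ = 0.8588
  ψ = 0.8588: g = -0.00047, g' = -0.7837 → ψ = 0.8582
Converged at ψ = 0.8582.

ψ = 0.8582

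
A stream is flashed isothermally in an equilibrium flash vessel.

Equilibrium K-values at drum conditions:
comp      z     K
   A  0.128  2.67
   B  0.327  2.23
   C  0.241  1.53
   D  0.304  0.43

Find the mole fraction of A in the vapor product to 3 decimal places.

Rachford–Rice: g(V/F) = Σ zᵢ(Kᵢ−1)/(1+V/F(Kᵢ−1)) = 0.
Check two-phase: ΣzᵢKᵢ = 1.570 > 1 and Σzᵢ/Kᵢ = 1.059 > 1, so g(0) = 0.570 > 0 and g(1) = -0.059 < 0.
Iterate (Newton) starting at V/F = 0.5:
  V/F = 0.500: g = 0.2242, g' = -0.531 → V/F = 0.922
  V/F = 0.922: g = -0.0068, g' = -0.633 → V/F = 0.911
Converged at V/F = 0.911.
Compositions from xᵢ = zᵢ/(1+V/F(Kᵢ−1)), yᵢ = Kᵢxᵢ:
  A: x = 0.051, y = 0.136
  B: x = 0.154, y = 0.344
  C: x = 0.163, y = 0.249
  D: x = 0.633, y = 0.272

y_A = 0.136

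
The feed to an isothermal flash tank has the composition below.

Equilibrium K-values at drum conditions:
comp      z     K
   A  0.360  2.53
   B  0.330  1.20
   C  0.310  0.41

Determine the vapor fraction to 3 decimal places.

ψ = 0.723

Material balance + equilibrium reduce to Σ zᵢ(Kᵢ−1)/(1+ψ(Kᵢ−1)) = 0.
Feasibility: ΣzᵢKᵢ = 1.434, Σzᵢ/Kᵢ = 1.173 — both > 1, two phases present.
Iterate (Newton) starting at ψ = 0.32:
  ψ = 0.320: g = 0.2063, g' = -0.555 → ψ = 0.691
  ψ = 0.691: g = 0.0167, g' = -0.517 → ψ = 0.724
  ψ = 0.724: g = -0.0002, g' = -0.529 → ψ = 0.723
Converged at ψ = 0.723.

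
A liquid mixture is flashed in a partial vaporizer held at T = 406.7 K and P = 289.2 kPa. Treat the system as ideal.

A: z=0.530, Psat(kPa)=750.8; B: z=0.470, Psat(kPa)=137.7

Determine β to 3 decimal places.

β = 0.717

Raoult's law: Kᵢ = Pᵢˢᵃᵗ/P = Pᵢˢᵃᵗ/289.2.
  K_A = 750.8/289.2 = 2.59613, K_B = 137.7/289.2 = 0.47614
Rachford–Rice: g(β) = Σ zᵢ(Kᵢ−1)/(1+β(Kᵢ−1)) = 0.
g(0) = ΣzᵢKᵢ − 1 = 0.600 and g(1) = 1 − Σzᵢ/Kᵢ = -0.191, so a root lies in (0, 1).
Binary case is linear: z₁(K₁−1)(1+β(K₂−1)) + z₂(K₂−1)(1+β(K₁−1)) = 0
⇒ β = [z₁(K₁−1)+z₂(K₂−1)] / [−(K₁−1)(K₂−1)] = 0.5997/0.8361 = 0.717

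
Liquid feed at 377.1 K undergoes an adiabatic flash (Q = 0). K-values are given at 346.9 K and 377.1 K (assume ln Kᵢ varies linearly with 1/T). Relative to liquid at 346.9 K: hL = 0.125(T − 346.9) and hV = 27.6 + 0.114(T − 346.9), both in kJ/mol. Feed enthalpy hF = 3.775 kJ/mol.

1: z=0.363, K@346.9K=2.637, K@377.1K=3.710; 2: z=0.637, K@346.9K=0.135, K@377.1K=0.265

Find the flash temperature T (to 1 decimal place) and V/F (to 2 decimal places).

Adiabatic flash: solve Rachford–Rice at each trial T, then check hF = ψ·hV(T) + (1−ψ)·hL(T).
  T = 346.9 K: K = (2.637, 0.135), RR gives ψ = 0.031, H_out = 0.843 kJ/mol
  T = 377.1 K: K = (3.710, 0.265), RR gives ψ = 0.259, H_out = 10.833 kJ/mol
  T = 362.0 K: K = (3.150, 0.192), RR gives ψ = 0.153, H_out = 6.082 kJ/mol
  T = 354.4 K: K = (2.886, 0.161), RR gives ψ = 0.095, H_out = 3.554 kJ/mol
  T = 358.2 K: K = (3.017, 0.176), RR gives ψ = 0.125, H_out = 4.839 kJ/mol
  T = 356.3 K: K = (2.951, 0.169), RR gives ψ = 0.110, H_out = 4.202 kJ/mol
Linear interpolation between T = 354.4 (H_out = 3.554) and T = 356.3 (H_out = 4.202) on hF = 3.775 gives T ≈ 355.0 K, at which ψ = 0.10.

T = 355.0 K, V/F = 0.10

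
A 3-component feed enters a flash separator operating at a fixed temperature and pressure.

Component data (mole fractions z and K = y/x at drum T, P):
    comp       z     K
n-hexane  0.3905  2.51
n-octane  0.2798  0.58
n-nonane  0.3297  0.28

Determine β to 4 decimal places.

Newton iteration, β⁰ = 0.55:
  β = 0.5500: g = -0.22371, g' = -0.8177 → β = 0.2764
  β = 0.2764: g = -0.01330, g' = -0.7728 → β = 0.2592
  β = 0.2592: g = 0.00006, g' = -0.7804 → β = 0.2593
Converged at β = 0.2593.

β = 0.2593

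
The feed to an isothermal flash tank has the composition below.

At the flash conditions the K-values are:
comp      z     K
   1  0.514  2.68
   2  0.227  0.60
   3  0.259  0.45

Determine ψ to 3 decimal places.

ψ = 0.767

Let ψ = V/F and solve Σ zᵢ(Kᵢ−1)/(1+ψ(Kᵢ−1)) = 0.
Feasibility: ΣzᵢKᵢ = 1.630, Σzᵢ/Kᵢ = 1.146 — both > 1, two phases present.
Newton iteration, ψ⁰ = 0.5:
  ψ = 0.500: g = 0.1593, g' = -0.634 → ψ = 0.751
  ψ = 0.751: g = 0.0092, g' = -0.585 → ψ = 0.767
Converged at ψ = 0.767.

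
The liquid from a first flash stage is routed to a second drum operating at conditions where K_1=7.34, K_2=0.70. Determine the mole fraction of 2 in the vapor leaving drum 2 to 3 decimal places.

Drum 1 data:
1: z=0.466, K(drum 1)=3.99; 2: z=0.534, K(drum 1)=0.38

Drum 1:
Let ψ₁ = V/F and solve Σ zᵢ(Kᵢ−1)/(1+ψ₁(Kᵢ−1)) = 0.
g(0) = ΣzᵢKᵢ − 1 = 1.062 and g(1) = 1 − Σzᵢ/Kᵢ = -0.522, so a root lies in (0, 1).
Iterate (Newton) starting at ψ₁ = 0.58:
  ψ₁ = 0.580: g = -0.0074, g' = -1.058 → ψ₁ = 0.573
Converged at ψ₁ = 0.573.
Drum-1 compositions:
  1: x = 0.172, y = 0.685
  2: x = 0.828, y = 0.315
Drum-2 feed = drum-1 liquid: z₂ = (0.1717, 0.8283).
Drum 2:
Rachford–Rice: g(ψ₂) = Σ zᵢ(Kᵢ−1)/(1+ψ₂(Kᵢ−1)) = 0.
Check two-phase: ΣzᵢKᵢ = 1.840 > 1 and Σzᵢ/Kᵢ = 1.207 > 1, so g(0) = 0.840 > 0 and g(1) = -0.207 < 0.
Iterate (Newton) starting at ψ₂ = 0.5:
  ψ₂ = 0.500: g = -0.0312, g' = -0.500 → ψ₂ = 0.438
  ψ₂ = 0.438: g = 0.0025, g' = -0.583 → ψ₂ = 0.442
Converged at ψ₂ = 0.442.
  1: x = 0.045, y = 0.332
  2: x = 0.955, y = 0.668

y_2 (drum 2) = 0.668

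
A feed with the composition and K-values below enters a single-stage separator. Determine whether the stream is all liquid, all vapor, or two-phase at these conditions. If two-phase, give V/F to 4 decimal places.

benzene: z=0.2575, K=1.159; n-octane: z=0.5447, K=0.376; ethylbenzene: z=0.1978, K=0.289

ΣzᵢKᵢ = 0.5604; Σzᵢ/Kᵢ = 2.3553.
Since ΣzᵢKᵢ < 1 the mixture is below its bubble point — single liquid phase.

all liquid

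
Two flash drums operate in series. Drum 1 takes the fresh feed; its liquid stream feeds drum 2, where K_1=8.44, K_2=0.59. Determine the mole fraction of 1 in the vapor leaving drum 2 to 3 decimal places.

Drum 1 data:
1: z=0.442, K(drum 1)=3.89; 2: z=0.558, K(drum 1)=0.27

Drum 1:
Rachford–Rice: g(ψ₁) = Σ zᵢ(Kᵢ−1)/(1+ψ₁(Kᵢ−1)) = 0.
g(0) = ΣzᵢKᵢ − 1 = 0.870 and g(1) = 1 − Σzᵢ/Kᵢ = -1.180, so a root lies in (0, 1).
Binary case is linear: z₁(K₁−1)(1+ψ₁(K₂−1)) + z₂(K₂−1)(1+ψ₁(K₁−1)) = 0
⇒ ψ₁ = [z₁(K₁−1)+z₂(K₂−1)] / [−(K₁−1)(K₂−1)] = 0.8700/2.1097 = 0.412
Drum-1 compositions:
  1: x = 0.202, y = 0.784
  2: x = 0.798, y = 0.216
Drum-2 feed = drum-1 liquid: z₂ = (0.2017, 0.7983).
Drum 2:
Rachford–Rice: g(ψ₂) = Σ zᵢ(Kᵢ−1)/(1+ψ₂(Kᵢ−1)) = 0.
g(0) = ΣzᵢKᵢ − 1 = 1.173 and g(1) = 1 − Σzᵢ/Kᵢ = -0.377, so a root lies in (0, 1).
Newton iteration, ψ₂⁰ = 0.52:
  ψ₂ = 0.520: g = -0.1079, g' = -0.688 → ψ₂ = 0.363
  ψ₂ = 0.363: g = 0.0207, g' = -1.000 → ψ₂ = 0.384
  ψ₂ = 0.384: g = 0.0006, g' = -0.940 → ψ₂ = 0.385
Converged at ψ₂ = 0.385.
  1: x = 0.052, y = 0.441
  2: x = 0.948, y = 0.559

y_1 (drum 2) = 0.441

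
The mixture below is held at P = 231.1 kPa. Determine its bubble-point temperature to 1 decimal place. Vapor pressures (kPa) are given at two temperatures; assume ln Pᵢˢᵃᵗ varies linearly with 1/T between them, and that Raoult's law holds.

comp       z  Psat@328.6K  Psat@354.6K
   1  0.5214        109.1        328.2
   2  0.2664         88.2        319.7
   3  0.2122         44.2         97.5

T = 350.2 K

Bubble-point temperature: ΣzᵢPᵢˢᵃᵗ(T) = P. Interpolate ln Pᵢˢᵃᵗ = aᵢ + bᵢ/T.
  T = 328.6 K: ΣzᵢPᵢˢᵃᵗ = 89.76 kPa
  T = 354.6 K: ΣzᵢPᵢˢᵃᵗ = 276.98 kPa
  T = 341.6 K: ΣzᵢPᵢˢᵃᵗ = 160.74 kPa
  T = 348.1 K: ΣzᵢPᵢˢᵃᵗ = 211.97 kPa
  T = 351.4 K: ΣzᵢPᵢˢᵃᵗ = 243.08 kPa
  T = 349.8 K: ΣzᵢPᵢˢᵃᵗ = 227.53 kPa
Interpolating between 349.8 K and 351.4 K gives T ≈ 350.2 K.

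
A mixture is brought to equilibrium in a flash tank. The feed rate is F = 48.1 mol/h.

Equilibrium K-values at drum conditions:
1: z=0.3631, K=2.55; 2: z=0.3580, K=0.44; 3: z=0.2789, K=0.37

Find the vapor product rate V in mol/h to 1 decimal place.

V = 9.8 mol/h

Material balance + equilibrium reduce to Σ zᵢ(Kᵢ−1)/(1+ψ(Kᵢ−1)) = 0.
g(0) = ΣzᵢKᵢ − 1 = 0.1866 and g(1) = 1 − Σzᵢ/Kᵢ = -0.7098, so a root lies in (0, 1).
Newton–Raphson from ψ = 0.68:
  ψ = 0.6800: g = -0.35716, g' = -0.8384 → ψ = 0.2540
  ψ = 0.2540: g = -0.03908, g' = -0.7586 → ψ = 0.2025
  ψ = 0.2025: g = 0.00085, g' = -0.7936 → ψ = 0.2035
Converged at ψ = 0.2035.
Then V = ψ·F = 0.2035·48.1 = 9.8 mol/h and L = F − V = 38.3 mol/h.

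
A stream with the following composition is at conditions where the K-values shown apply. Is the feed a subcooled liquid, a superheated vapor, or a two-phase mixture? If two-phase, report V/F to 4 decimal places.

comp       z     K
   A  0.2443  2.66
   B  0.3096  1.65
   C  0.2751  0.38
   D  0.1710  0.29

two-phase, V/F = 0.4103

ΣzᵢKᵢ = 1.3148; Σzᵢ/Kᵢ = 1.5931.
Both exceed 1, so a two-phase solution exists.
Rachford–Rice: g(ψ) = Σ zᵢ(Kᵢ−1)/(1+ψ(Kᵢ−1)) = 0.
Newton iteration, ψ⁰ = 0.5:
  ψ = 0.5000: g = -0.06194, g' = -0.7048 → ψ = 0.4121
  ψ = 0.4121: g = -0.00121, g' = -0.6818 → ψ = 0.4103
Converged at ψ = 0.4103.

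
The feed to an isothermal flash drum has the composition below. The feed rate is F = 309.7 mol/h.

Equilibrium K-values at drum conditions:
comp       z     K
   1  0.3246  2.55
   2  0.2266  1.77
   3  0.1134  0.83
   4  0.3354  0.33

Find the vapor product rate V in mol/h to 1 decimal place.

V = 178.1 mol/h

Material balance + equilibrium reduce to Σ zᵢ(Kᵢ−1)/(1+ψ(Kᵢ−1)) = 0.
Check two-phase: ΣzᵢKᵢ = 1.4336 > 1 and Σzᵢ/Kᵢ = 1.4083 > 1, so g(0) = 0.4336 > 0 and g(1) = -0.4083 < 0.
Newton iteration, ψ⁰ = 0.5:
  ψ = 0.5000: g = 0.05044, g' = -0.6619 → ψ = 0.5762
  ψ = 0.5762: g = -0.00077, g' = -0.6855 → ψ = 0.5751
Converged at ψ = 0.5751.
Then V = ψ·F = 0.5751·309.7 = 178.1 mol/h and L = F − V = 131.6 mol/h.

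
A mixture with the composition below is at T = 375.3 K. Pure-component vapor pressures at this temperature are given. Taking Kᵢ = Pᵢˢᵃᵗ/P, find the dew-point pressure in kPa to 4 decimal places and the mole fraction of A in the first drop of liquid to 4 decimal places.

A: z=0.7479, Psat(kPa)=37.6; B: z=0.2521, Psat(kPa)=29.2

Pdew = 35.0576 kPa, x_A = 0.6973

At the dew point ψ → 1, so Σzᵢ/Kᵢ = 1 with Kᵢ = Pᵢˢᵃᵗ/P ⇒ 1/P = Σzᵢ/Pᵢˢᵃᵗ.
1/P = 0.7479/37.6 + 0.2521/29.2 = 0.0285245 ⇒ P = 35.0576 kPa
xᵢ = zᵢP/Pᵢˢᵃᵗ ⇒ x_A = 0.7479·35.0576/37.6 = 0.6973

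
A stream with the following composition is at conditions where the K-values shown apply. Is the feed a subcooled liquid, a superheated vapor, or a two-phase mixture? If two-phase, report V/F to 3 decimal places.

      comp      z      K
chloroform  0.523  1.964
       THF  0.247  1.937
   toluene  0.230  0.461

superheated vapor

ΣzᵢKᵢ = 1.612; Σzᵢ/Kᵢ = 0.893.
Since Σzᵢ/Kᵢ < 1 the mixture is above its dew point — single vapor phase.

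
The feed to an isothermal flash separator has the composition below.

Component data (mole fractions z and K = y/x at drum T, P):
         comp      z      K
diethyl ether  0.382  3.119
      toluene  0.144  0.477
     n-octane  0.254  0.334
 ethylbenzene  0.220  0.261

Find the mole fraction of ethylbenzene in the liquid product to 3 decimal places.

x_ethylbenzene = 0.279

Iterate (Newton) starting at V/F = 0.39:
  V/F = 0.390: g = -0.1083, g' = -1.019 → V/F = 0.284
  V/F = 0.284: g = 0.0028, g' = -1.087 → V/F = 0.286
Converged at V/F = 0.286.
Compositions from xᵢ = zᵢ/(1+V/F(Kᵢ−1)), yᵢ = Kᵢxᵢ:
  diethyl ether: x = 0.238, y = 0.742
  toluene: x = 0.169, y = 0.081
  n-octane: x = 0.314, y = 0.105
  ethylbenzene: x = 0.279, y = 0.073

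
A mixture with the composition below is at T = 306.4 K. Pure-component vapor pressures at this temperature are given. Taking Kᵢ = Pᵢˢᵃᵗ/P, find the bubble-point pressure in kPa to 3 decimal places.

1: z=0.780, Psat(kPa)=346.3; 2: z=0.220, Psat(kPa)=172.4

Pbub = 308.042 kPa

At the bubble point ψ → 0, so ΣzᵢKᵢ = 1 with Kᵢ = Pᵢˢᵃᵗ/P ⇒ P = ΣzᵢPᵢˢᵃᵗ.
P = 0.780·346.3 + 0.220·172.4 = 308.042 kPa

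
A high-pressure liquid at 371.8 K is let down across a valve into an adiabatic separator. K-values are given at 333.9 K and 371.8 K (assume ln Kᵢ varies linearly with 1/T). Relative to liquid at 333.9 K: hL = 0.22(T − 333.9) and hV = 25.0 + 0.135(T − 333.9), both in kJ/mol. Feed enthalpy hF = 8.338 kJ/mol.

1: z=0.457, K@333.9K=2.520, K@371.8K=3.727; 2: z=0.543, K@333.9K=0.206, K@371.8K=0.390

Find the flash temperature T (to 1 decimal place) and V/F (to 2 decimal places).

T = 340.7 K, V/F = 0.28

Adiabatic flash: solve Rachford–Rice at each trial T, then check hF = ψ·hV(T) + (1−ψ)·hL(T).
  T = 333.9 K: K = (2.520, 0.206), RR gives ψ = 0.218, H_out = 5.458 kJ/mol
  T = 371.8 K: K = (3.727, 0.390), RR gives ψ = 0.550, H_out = 20.317 kJ/mol
  T = 352.9 K: K = (3.099, 0.289), RR gives ψ = 0.384, H_out = 13.151 kJ/mol
  T = 343.4 K: K = (2.802, 0.245), RR gives ψ = 0.304, H_out = 9.444 kJ/mol
  T = 338.6 K: K = (2.658, 0.225), RR gives ψ = 0.262, H_out = 7.478 kJ/mol
  T = 341.0 K: K = (2.730, 0.235), RR gives ψ = 0.283, H_out = 8.471 kJ/mol
Linear interpolation between T = 338.6 (H_out = 7.478) and T = 341.0 (H_out = 8.471) on hF = 8.338 gives T ≈ 340.7 K, at which ψ = 0.28.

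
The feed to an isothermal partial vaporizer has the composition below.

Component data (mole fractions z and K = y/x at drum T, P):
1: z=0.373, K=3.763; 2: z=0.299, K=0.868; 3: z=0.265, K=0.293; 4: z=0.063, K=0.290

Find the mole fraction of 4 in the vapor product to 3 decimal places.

y_4 = 0.029

Rachford–Rice: g(ψ) = Σ zᵢ(Kᵢ−1)/(1+ψ(Kᵢ−1)) = 0.
g(0) = ΣzᵢKᵢ − 1 = 0.759 and g(1) = 1 − Σzᵢ/Kᵢ = -0.565, so a root lies in (0, 1).
Newton iteration, ψ⁰ = 0.45:
  ψ = 0.450: g = 0.0769, g' = -0.925 → ψ = 0.533
  ψ = 0.533: g = 0.0016, g' = -0.895 → ψ = 0.535
Converged at ψ = 0.535.
Compositions from xᵢ = zᵢ/(1+ψ(Kᵢ−1)), yᵢ = Kᵢxᵢ:
  1: x = 0.151, y = 0.566
  2: x = 0.322, y = 0.279
  3: x = 0.426, y = 0.125
  4: x = 0.102, y = 0.029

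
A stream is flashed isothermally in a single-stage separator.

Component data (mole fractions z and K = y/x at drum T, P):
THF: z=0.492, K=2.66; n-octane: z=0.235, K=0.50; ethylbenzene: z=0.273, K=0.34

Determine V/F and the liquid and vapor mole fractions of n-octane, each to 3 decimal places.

V/F = 0.527, x_n-octane = 0.319, y_n-octane = 0.160

Rachford–Rice: g(V/F) = Σ zᵢ(Kᵢ−1)/(1+V/F(Kᵢ−1)) = 0.
g(0) = ΣzᵢKᵢ − 1 = 0.519 and g(1) = 1 − Σzᵢ/Kᵢ = -0.458, so a root lies in (0, 1).
Newton iteration, V/F⁰ = 0.68:
  V/F = 0.680: g = -0.1213, g' = -0.825 → V/F = 0.533
  V/F = 0.533: g = -0.0049, g' = -0.774 → V/F = 0.527
Converged at V/F = 0.527.
Compositions from xᵢ = zᵢ/(1+V/F(Kᵢ−1)), yᵢ = Kᵢxᵢ:
  THF: x = 0.262, y = 0.698
  n-octane: x = 0.319, y = 0.160
  ethylbenzene: x = 0.418, y = 0.142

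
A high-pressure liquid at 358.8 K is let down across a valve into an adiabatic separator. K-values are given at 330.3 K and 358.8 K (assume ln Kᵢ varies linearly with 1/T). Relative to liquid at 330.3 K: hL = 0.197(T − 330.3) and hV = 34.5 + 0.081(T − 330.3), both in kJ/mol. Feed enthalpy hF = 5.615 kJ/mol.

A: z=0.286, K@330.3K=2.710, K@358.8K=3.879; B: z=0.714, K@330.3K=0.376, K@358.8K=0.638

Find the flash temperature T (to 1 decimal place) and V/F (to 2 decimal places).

Adiabatic flash: solve Rachford–Rice at each trial T, then check hF = ψ·hV(T) + (1−ψ)·hL(T).
  T = 330.3 K: K = (2.710, 0.376), RR gives ψ = 0.041, H_out = 1.407 kJ/mol
  T = 358.8 K: K = (3.879, 0.638), RR gives ψ = 0.542, H_out = 22.523 kJ/mol
  T = 344.6 K: K = (3.268, 0.496), RR gives ψ = 0.252, H_out = 11.102 kJ/mol
  T = 337.5 K: K = (2.984, 0.433), RR gives ψ = 0.145, H_out = 6.295 kJ/mol
  T = 333.9 K: K = (2.845, 0.404), RR gives ψ = 0.093, H_out = 3.875 kJ/mol
  T = 335.7 K: K = (2.914, 0.418), RR gives ψ = 0.119, H_out = 5.088 kJ/mol
Linear interpolation between T = 335.7 (H_out = 5.088) and T = 337.5 (H_out = 6.295) on hF = 5.615 gives T ≈ 336.5 K, at which ψ = 0.13.

T = 336.5 K, V/F = 0.13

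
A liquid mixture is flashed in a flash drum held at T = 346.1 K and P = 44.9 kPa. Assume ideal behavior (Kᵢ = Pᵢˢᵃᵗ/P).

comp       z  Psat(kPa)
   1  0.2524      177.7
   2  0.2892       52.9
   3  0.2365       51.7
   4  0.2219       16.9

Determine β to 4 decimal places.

β = 0.8404

Raoult's law: Kᵢ = Pᵢˢᵃᵗ/P = Pᵢˢᵃᵗ/44.9.
  K_1 = 177.7/44.9 = 3.957684, K_2 = 52.9/44.9 = 1.178174, K_3 = 51.7/44.9 = 1.151448, K_4 = 16.9/44.9 = 0.376392
Material balance + equilibrium reduce to Σ zᵢ(Kᵢ−1)/(1+β(Kᵢ−1)) = 0.
g(0) = ΣzᵢKᵢ − 1 = 0.6955 and g(1) = 1 − Σzᵢ/Kᵢ = -0.1042, so a root lies in (0, 1).
Iterate (Newton) starting at β = 0.5:
  β = 0.5000: g = 0.18069, g' = -0.5540 → β = 0.8262
  β = 0.8262: g = 0.00809, g' = -0.5646 → β = 0.8405
  β = 0.8405: g = -0.00007, g' = -0.5740 → β = 0.8404
Converged at β = 0.8404.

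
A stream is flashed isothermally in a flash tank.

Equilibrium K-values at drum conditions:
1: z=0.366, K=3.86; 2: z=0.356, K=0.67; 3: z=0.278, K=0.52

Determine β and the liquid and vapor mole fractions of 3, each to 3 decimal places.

β = 0.691, x_3 = 0.416, y_3 = 0.216

Newton–Raphson from β = 0.61:
  β = 0.610: g = 0.0456, g' = -0.586 → β = 0.688
  β = 0.688: g = 0.0016, g' = -0.548 → β = 0.691
Converged at β = 0.691.
Compositions from xᵢ = zᵢ/(1+β(Kᵢ−1)), yᵢ = Kᵢxᵢ:
  1: x = 0.123, y = 0.475
  2: x = 0.461, y = 0.309
  3: x = 0.416, y = 0.216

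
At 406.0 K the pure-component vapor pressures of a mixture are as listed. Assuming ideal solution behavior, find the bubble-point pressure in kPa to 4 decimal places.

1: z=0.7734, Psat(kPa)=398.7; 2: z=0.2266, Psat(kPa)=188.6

At the bubble point ψ → 0, so ΣzᵢKᵢ = 1 with Kᵢ = Pᵢˢᵃᵗ/P ⇒ P = ΣzᵢPᵢˢᵃᵗ.
P = 0.7734·398.7 + 0.2266·188.6 = 351.0913 kPa

Pbub = 351.0913 kPa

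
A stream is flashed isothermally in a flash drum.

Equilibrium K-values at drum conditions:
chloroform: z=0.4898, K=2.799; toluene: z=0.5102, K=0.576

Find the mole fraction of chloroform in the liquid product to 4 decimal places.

Material balance + equilibrium reduce to Σ zᵢ(Kᵢ−1)/(1+ψ(Kᵢ−1)) = 0.
Check two-phase: ΣzᵢKᵢ = 1.6648 > 1 and Σzᵢ/Kᵢ = 1.0608 > 1, so g(0) = 0.6648 > 0 and g(1) = -0.0608 < 0.
Binary case is linear: z₁(K₁−1)(1+ψ(K₂−1)) + z₂(K₂−1)(1+ψ(K₁−1)) = 0
⇒ ψ = [z₁(K₁−1)+z₂(K₂−1)] / [−(K₁−1)(K₂−1)] = 0.66483/0.76278 = 0.8716
Compositions from xᵢ = zᵢ/(1+ψ(Kᵢ−1)), yᵢ = Kᵢxᵢ:
  chloroform: x = 0.1907, y = 0.5339
  toluene: x = 0.8093, y = 0.4661

x_chloroform = 0.1907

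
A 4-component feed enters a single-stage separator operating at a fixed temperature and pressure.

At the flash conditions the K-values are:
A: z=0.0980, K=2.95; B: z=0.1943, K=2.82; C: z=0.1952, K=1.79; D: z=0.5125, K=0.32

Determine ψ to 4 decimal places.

ψ = 0.3419

Newton–Raphson from ψ = 0.5:
  ψ = 0.5000: g = -0.13558, g' = -0.8786 → ψ = 0.3457
  ψ = 0.3457: g = -0.00325, g' = -0.8556 → ψ = 0.3419
Converged at ψ = 0.3419.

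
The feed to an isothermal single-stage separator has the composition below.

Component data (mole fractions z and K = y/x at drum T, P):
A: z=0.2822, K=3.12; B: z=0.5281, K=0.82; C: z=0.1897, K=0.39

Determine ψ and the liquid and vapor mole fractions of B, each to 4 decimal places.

ψ = 0.5424, x_B = 0.5852, y_B = 0.4799

Newton iteration, ψ⁰ = 0.5:
  ψ = 0.5000: g = 0.01946, g' = -0.4657 → ψ = 0.5418
  ψ = 0.5418: g = 0.00028, g' = -0.4532 → ψ = 0.5424
Converged at ψ = 0.5424.
Compositions from xᵢ = zᵢ/(1+ψ(Kᵢ−1)), yᵢ = Kᵢxᵢ:
  A: x = 0.1313, y = 0.4095
  B: x = 0.5852, y = 0.4799
  C: x = 0.2835, y = 0.1106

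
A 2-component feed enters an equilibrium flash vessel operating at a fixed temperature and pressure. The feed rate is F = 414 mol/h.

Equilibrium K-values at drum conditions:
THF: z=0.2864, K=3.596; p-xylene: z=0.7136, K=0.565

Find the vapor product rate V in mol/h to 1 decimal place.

Rachford–Rice: g(V/F) = Σ zᵢ(Kᵢ−1)/(1+V/F(Kᵢ−1)) = 0.
g(0) = ΣzᵢKᵢ − 1 = 0.4331 and g(1) = 1 − Σzᵢ/Kᵢ = -0.3427, so a root lies in (0, 1).
Binary case is linear: z₁(K₁−1)(1+V/F(K₂−1)) + z₂(K₂−1)(1+V/F(K₁−1)) = 0
⇒ V/F = [z₁(K₁−1)+z₂(K₂−1)] / [−(K₁−1)(K₂−1)] = 0.43308/1.12926 = 0.3835
Then V = V/F·F = 0.3835·414 = 158.8 mol/h and L = F − V = 255.2 mol/h.

V = 158.8 mol/h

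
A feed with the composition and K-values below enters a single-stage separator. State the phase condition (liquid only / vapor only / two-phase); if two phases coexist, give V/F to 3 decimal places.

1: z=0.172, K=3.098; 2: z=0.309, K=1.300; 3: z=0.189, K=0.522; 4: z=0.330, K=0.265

two-phase, V/F = 0.141

ΣzᵢKᵢ = 1.121; Σzᵢ/Kᵢ = 1.901.
Both exceed 1, so a two-phase solution exists.
Material balance + equilibrium reduce to Σ zᵢ(Kᵢ−1)/(1+ψ(Kᵢ−1)) = 0.
Newton–Raphson from ψ = 0.68:
  ψ = 0.680: g = -0.3931, g' = -0.955 → ψ = 0.268
  ψ = 0.268: g = -0.0892, g' = -0.667 → ψ = 0.135
  ψ = 0.135: g = 0.0046, g' = -0.755 → ψ = 0.141
Converged at ψ = 0.141.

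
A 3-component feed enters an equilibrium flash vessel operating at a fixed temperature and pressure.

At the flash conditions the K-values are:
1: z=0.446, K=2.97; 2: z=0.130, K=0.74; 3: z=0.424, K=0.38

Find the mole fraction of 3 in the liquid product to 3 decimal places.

x_3 = 0.631

Rachford–Rice: g(ψ) = Σ zᵢ(Kᵢ−1)/(1+ψ(Kᵢ−1)) = 0.
g(0) = ΣzᵢKᵢ − 1 = 0.582 and g(1) = 1 − Σzᵢ/Kᵢ = -0.442, so a root lies in (0, 1).
Iterate (Newton) starting at ψ = 0.68:
  ψ = 0.680: g = -0.1200, g' = -0.816 → ψ = 0.533
  ψ = 0.533: g = -0.0033, g' = -0.787 → ψ = 0.529
Converged at ψ = 0.529.
Compositions from xᵢ = zᵢ/(1+ψ(Kᵢ−1)), yᵢ = Kᵢxᵢ:
  1: x = 0.218, y = 0.649
  2: x = 0.151, y = 0.112
  3: x = 0.631, y = 0.240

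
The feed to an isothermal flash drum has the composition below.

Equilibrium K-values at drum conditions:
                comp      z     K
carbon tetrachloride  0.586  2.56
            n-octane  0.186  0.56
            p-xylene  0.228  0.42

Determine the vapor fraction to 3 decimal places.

Rachford–Rice: g(ψ) = Σ zᵢ(Kᵢ−1)/(1+ψ(Kᵢ−1)) = 0.
g(0) = ΣzᵢKᵢ − 1 = 0.700 and g(1) = 1 − Σzᵢ/Kᵢ = -0.104, so a root lies in (0, 1).
Newton–Raphson from ψ = 0.38:
  ψ = 0.380: g = 0.3060, g' = -0.740 → ψ = 0.793
  ψ = 0.793: g = 0.0378, g' = -0.633 → ψ = 0.853
  ψ = 0.853: g = -0.0006, g' = -0.655 → ψ = 0.852
Converged at ψ = 0.852.

ψ = 0.852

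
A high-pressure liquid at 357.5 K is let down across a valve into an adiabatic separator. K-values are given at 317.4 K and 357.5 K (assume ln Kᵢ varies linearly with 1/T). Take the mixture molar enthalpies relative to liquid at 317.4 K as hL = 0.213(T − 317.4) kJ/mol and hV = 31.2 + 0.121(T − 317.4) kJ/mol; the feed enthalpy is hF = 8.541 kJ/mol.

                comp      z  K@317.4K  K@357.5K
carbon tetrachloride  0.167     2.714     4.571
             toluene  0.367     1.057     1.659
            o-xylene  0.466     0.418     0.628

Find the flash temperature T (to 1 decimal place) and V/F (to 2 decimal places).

Adiabatic flash: solve Rachford–Rice at each trial T, then check hF = ψ·hV(T) + (1−ψ)·hL(T).
  T = 317.4 K: K = (2.714, 1.057, 0.418), RR gives ψ = 0.059, H_out = 1.838 kJ/mol
  T = 357.5 K: K = (4.571, 1.659, 0.628), RR gives ψ = 1.000, H_out = 36.052 kJ/mol
  T = 337.4 K: K = (3.575, 1.341, 0.518), RR gives ψ = 0.498, H_out = 18.893 kJ/mol
  T = 327.4 K: K = (3.128, 1.195, 0.467), RR gives ψ = 0.277, H_out = 10.523 kJ/mol
  T = 322.4 K: K = (2.917, 1.125, 0.442), RR gives ψ = 0.168, H_out = 6.244 kJ/mol
  T = 324.9 K: K = (3.021, 1.160, 0.455), RR gives ψ = 0.223, H_out = 8.395 kJ/mol
  T = 326.1 K: K = (3.072, 1.177, 0.460), RR gives ψ = 0.249, H_out = 9.419 kJ/mol
Linear interpolation between T = 324.9 (H_out = 8.395) and T = 326.1 (H_out = 9.419) on hF = 8.541 gives T ≈ 325.1 K, at which ψ = 0.23.

T = 325.1 K, V/F = 0.23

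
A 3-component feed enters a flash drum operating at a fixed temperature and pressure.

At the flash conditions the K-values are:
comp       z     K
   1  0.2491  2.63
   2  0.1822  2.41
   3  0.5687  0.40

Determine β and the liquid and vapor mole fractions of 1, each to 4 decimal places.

Let β = V/F and solve Σ zᵢ(Kᵢ−1)/(1+β(Kᵢ−1)) = 0.
Feasibility: ΣzᵢKᵢ = 1.3217, Σzᵢ/Kᵢ = 1.5921 — both > 1, two phases present.
Iterate (Newton) starting at β = 0.31:
  β = 0.3100: g = 0.02931, g' = -0.7765 → β = 0.3477
  β = 0.3477: g = 0.00034, g' = -0.7596 → β = 0.3482
Converged at β = 0.3482.
Compositions from xᵢ = zᵢ/(1+β(Kᵢ−1)), yᵢ = Kᵢxᵢ:
  1: x = 0.1589, y = 0.4179
  2: x = 0.1222, y = 0.2945
  3: x = 0.7189, y = 0.2876

β = 0.3482, x_1 = 0.1589, y_1 = 0.4179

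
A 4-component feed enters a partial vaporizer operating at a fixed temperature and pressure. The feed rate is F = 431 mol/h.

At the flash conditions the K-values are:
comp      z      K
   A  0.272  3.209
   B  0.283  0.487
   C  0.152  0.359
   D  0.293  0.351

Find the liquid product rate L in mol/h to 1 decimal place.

L = 376.0 mol/h

Rachford–Rice: g(β) = Σ zᵢ(Kᵢ−1)/(1+β(Kᵢ−1)) = 0.
Feasibility: ΣzᵢKᵢ = 1.168, Σzᵢ/Kᵢ = 1.924 — both > 1, two phases present.
Iterate (Newton) starting at β = 0.5:
  β = 0.500: g = -0.3347, g' = -0.840 → β = 0.102
  β = 0.102: g = 0.0297, g' = -1.181 → β = 0.127
  β = 0.127: g = 0.0008, g' = -1.116 → β = 0.128
Converged at β = 0.128.
Then V = β·F = 0.1275·431 = 55.0 mol/h and L = F − V = 376.0 mol/h.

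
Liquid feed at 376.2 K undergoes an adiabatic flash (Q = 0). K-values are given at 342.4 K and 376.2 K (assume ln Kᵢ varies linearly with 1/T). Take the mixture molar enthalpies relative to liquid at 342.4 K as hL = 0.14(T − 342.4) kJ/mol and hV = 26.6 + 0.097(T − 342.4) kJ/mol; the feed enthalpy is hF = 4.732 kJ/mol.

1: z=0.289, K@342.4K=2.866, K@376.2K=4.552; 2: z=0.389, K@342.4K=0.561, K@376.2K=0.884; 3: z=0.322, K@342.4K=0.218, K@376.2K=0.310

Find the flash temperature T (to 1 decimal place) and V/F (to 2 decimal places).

Adiabatic flash: solve Rachford–Rice at each trial T, then check hF = ψ·hV(T) + (1−ψ)·hL(T).
  T = 342.4 K: K = (2.866, 0.561, 0.218), RR gives ψ = 0.103, H_out = 2.730 kJ/mol
  T = 376.2 K: K = (4.552, 0.884, 0.310), RR gives ψ = 0.479, H_out = 16.788 kJ/mol
  T = 359.3 K: K = (3.651, 0.712, 0.262), RR gives ψ = 0.299, H_out = 10.099 kJ/mol
  T = 350.9 K: K = (3.247, 0.634, 0.240), RR gives ψ = 0.206, H_out = 6.586 kJ/mol
  T = 346.6 K: K = (3.051, 0.596, 0.229), RR gives ψ = 0.155, H_out = 4.686 kJ/mol
  T = 348.8 K: K = (3.150, 0.616, 0.234), RR gives ψ = 0.181, H_out = 5.669 kJ/mol
Linear interpolation between T = 346.6 (H_out = 4.686) and T = 348.8 (H_out = 5.669) on hF = 4.732 gives T ≈ 346.7 K, at which ψ = 0.16.

T = 346.7 K, V/F = 0.16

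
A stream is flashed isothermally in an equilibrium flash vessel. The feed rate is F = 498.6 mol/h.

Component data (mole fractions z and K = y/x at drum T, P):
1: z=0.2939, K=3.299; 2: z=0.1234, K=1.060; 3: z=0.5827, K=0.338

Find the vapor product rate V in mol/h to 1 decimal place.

V = 111.9 mol/h

Iterate (Newton) starting at V/F = 0.5:
  V/F = 0.5000: g = -0.25507, g' = -0.9072 → V/F = 0.2188
  V/F = 0.2188: g = 0.00574, g' = -1.0372 → V/F = 0.2244
Converged at V/F = 0.2244.
Then V = V/F·F = 0.2244·498.6 = 111.9 mol/h and L = F − V = 386.7 mol/h.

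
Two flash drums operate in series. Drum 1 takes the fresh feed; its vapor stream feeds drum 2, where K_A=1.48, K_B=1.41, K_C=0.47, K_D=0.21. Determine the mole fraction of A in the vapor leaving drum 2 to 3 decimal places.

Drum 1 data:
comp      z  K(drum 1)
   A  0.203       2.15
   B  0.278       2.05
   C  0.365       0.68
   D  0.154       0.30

y_A (drum 2) = 0.357

Drum 1:
Newton iteration, ψ₁⁰ = 0.48:
  ψ₁ = 0.480: g = 0.0442, g' = -0.470 → ψ₁ = 0.574
  ψ₁ = 0.574: g = -0.0005, g' = -0.484 → ψ₁ = 0.573
Converged at ψ₁ = 0.573.
Drum-1 compositions:
  A: x = 0.122, y = 0.263
  B: x = 0.174, y = 0.356
  C: x = 0.447, y = 0.304
  D: x = 0.257, y = 0.077
Drum-2 feed = drum-1 vapor: z₂ = (0.2631, 0.3558, 0.3039, 0.0771).
Drum 2:
Material balance + equilibrium reduce to Σ zᵢ(Kᵢ−1)/(1+ψ₂(Kᵢ−1)) = 0.
g(0) = ΣzᵢKᵢ − 1 = 0.050 and g(1) = 1 − Σzᵢ/Kᵢ = -0.444, so a root lies in (0, 1).
Iterate (Newton) starting at ψ₂ = 0.69:
  ψ₂ = 0.690: g = -0.1793, g' = -0.515 → ψ₂ = 0.342
  ψ₂ = 0.342: g = -0.0438, g' = -0.308 → ψ₂ = 0.200
  ψ₂ = 0.200: g = -0.0025, g' = -0.276 → ψ₂ = 0.191
Converged at ψ₂ = 0.191.
  A: x = 0.241, y = 0.357
  B: x = 0.330, y = 0.465
  C: x = 0.338, y = 0.159
  D: x = 0.091, y = 0.019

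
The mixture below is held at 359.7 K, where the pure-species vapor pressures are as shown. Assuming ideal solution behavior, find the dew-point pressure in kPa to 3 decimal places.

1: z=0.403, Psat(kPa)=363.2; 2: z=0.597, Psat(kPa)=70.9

Pdew = 104.933 kPa

At the dew point ψ → 1, so Σzᵢ/Kᵢ = 1 with Kᵢ = Pᵢˢᵃᵗ/P ⇒ 1/P = Σzᵢ/Pᵢˢᵃᵗ.
1/P = 0.403/363.2 + 0.597/70.9 = 0.009530 ⇒ P = 104.933 kPa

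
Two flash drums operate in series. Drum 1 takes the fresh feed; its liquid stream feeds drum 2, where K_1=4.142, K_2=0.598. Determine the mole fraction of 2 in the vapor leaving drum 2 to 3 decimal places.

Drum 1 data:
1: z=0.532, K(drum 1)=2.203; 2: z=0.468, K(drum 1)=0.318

Drum 1:
Rachford–Rice: g(ψ₁) = Σ zᵢ(Kᵢ−1)/(1+ψ₁(Kᵢ−1)) = 0.
Feasibility: ΣzᵢKᵢ = 1.321, Σzᵢ/Kᵢ = 1.713 — both > 1, two phases present.
Binary case is linear: z₁(K₁−1)(1+ψ₁(K₂−1)) + z₂(K₂−1)(1+ψ₁(K₁−1)) = 0
⇒ ψ₁ = [z₁(K₁−1)+z₂(K₂−1)] / [−(K₁−1)(K₂−1)] = 0.3208/0.8204 = 0.391
Drum-1 compositions:
  1: x = 0.362, y = 0.797
  2: x = 0.638, y = 0.203
Drum-2 feed = drum-1 liquid: z₂ = (0.3618, 0.6382).
Drum 2:
Binary case is linear: z₁(K₁−1)(1+ψ₂(K₂−1)) + z₂(K₂−1)(1+ψ₂(K₁−1)) = 0
⇒ ψ₂ = [z₁(K₁−1)+z₂(K₂−1)] / [−(K₁−1)(K₂−1)] = 0.8802/1.2631 = 0.697
  1: x = 0.113, y = 0.470
  2: x = 0.887, y = 0.530

y_2 (drum 2) = 0.530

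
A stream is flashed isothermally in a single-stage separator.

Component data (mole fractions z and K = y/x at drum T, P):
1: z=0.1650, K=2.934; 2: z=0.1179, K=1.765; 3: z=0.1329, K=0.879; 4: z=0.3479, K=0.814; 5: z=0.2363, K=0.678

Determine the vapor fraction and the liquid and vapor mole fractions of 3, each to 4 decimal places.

ψ = 0.7208, x_3 = 0.1456, y_3 = 0.1280

Rachford–Rice: g(ψ) = Σ zᵢ(Kᵢ−1)/(1+ψ(Kᵢ−1)) = 0.
Feasibility: ΣzᵢKᵢ = 1.2524, Σzᵢ/Kᵢ = 1.0502 — both > 1, two phases present.
Newton iteration, ψ⁰ = 0.35:
  ψ = 0.3500: g = 0.08968, g' = -0.3094 → ψ = 0.6398
  ψ = 0.6398: g = 0.01646, g' = -0.2110 → ψ = 0.7178
  ψ = 0.7178: g = 0.00058, g' = -0.1968 → ψ = 0.7208
Converged at ψ = 0.7208.
Compositions from xᵢ = zᵢ/(1+ψ(Kᵢ−1)), yᵢ = Kᵢxᵢ:
  1: x = 0.0689, y = 0.2022
  2: x = 0.0760, y = 0.1341
  3: x = 0.1456, y = 0.1280
  4: x = 0.4018, y = 0.3270
  5: x = 0.3077, y = 0.2086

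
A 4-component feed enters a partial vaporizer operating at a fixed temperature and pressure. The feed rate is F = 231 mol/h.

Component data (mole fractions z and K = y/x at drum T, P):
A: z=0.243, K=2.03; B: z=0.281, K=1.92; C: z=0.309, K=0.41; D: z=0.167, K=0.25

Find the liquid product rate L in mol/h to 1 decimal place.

L = 157.7 mol/h

Iterate (Newton) starting at ψ = 0.46:
  ψ = 0.460: g = -0.0900, g' = -0.658 → ψ = 0.323
  ψ = 0.323: g = -0.0035, g' = -0.614 → ψ = 0.317
Converged at ψ = 0.317.
Then V = ψ·F = 0.3174·231 = 73.3 mol/h and L = F − V = 157.7 mol/h.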